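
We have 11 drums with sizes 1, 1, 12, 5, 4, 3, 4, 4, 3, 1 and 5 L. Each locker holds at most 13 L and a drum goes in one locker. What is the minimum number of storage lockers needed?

4

Total = 12 + 5 + 5 + 4 + 4 + 4 + 3 + 3 + 1 + 1 + 1 = 43 L.
Lower bound: ⌈43/13⌉ = 4 storage lockers.
A packing using 4 storage lockers:
  locker 1: 12 + 1 = 13
  locker 2: 5 + 5 + 3 = 13
  locker 3: 4 + 4 + 4 + 1 = 13
  locker 4: 3 + 1 = 4
This matches the lower bound, so 4 is optimal.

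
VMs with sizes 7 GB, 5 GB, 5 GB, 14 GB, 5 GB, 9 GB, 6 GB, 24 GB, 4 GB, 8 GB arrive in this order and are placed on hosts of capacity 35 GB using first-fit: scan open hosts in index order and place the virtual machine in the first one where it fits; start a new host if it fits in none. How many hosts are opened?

3

  7 → host 1 (new)  [load 7/35]
  5 → host 1  [load 12/35]
  5 → host 1  [load 17/35]
  14 → host 1  [load 31/35]
  5 → host 2 (new)  [load 5/35]
  9 → host 2  [load 14/35]
  6 → host 2  [load 20/35]
  24 → host 3 (new)  [load 24/35]
  4 → host 1  [load 35/35]
  8 → host 2  [load 28/35]
3 hosts opened.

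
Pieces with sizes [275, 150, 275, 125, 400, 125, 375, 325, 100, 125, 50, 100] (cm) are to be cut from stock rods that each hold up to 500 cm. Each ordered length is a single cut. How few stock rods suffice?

Total = 400 + 375 + 325 + 275 + 275 + 150 + 125 + 125 + 125 + 100 + 100 + 50 = 2425 cm.
Lower bound: ⌈2425/500⌉ = 5 stock rods.
A packing using 5 stock rods:
  stock rod 1: 400 + 100 = 500
  stock rod 2: 375 + 125 = 500
  stock rod 3: 325 + 150 = 475
  stock rod 4: 275 + 125 + 100 = 500
  stock rod 5: 275 + 125 + 50 = 450
This matches the lower bound, so 5 is optimal.

5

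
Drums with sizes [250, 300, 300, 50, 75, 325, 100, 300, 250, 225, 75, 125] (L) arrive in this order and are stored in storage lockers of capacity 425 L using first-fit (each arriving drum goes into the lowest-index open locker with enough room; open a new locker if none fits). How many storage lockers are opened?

  250 → locker 1 (new)  [load 250/425]
  300 → locker 2 (new)  [load 300/425]
  300 → locker 3 (new)  [load 300/425]
  50 → locker 1  [load 300/425]
  75 → locker 1  [load 375/425]
  325 → locker 4 (new)  [load 325/425]
  100 → locker 2  [load 400/425]
  300 → locker 5 (new)  [load 300/425]
  250 → locker 6 (new)  [load 250/425]
  225 → locker 7 (new)  [load 225/425]
  75 → locker 3  [load 375/425]
  125 → locker 5  [load 425/425]
7 storage lockers opened.

7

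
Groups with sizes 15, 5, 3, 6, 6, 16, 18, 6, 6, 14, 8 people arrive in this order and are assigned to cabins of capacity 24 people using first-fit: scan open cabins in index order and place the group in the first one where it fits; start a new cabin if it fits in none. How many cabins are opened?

5

  15 → cabin 1 (new)  [load 15/24]
  5 → cabin 1  [load 20/24]
  3 → cabin 1  [load 23/24]
  6 → cabin 2 (new)  [load 6/24]
  6 → cabin 2  [load 12/24]
  16 → cabin 3 (new)  [load 16/24]
  18 → cabin 4 (new)  [load 18/24]
  6 → cabin 2  [load 18/24]
  6 → cabin 2  [load 24/24]
  14 → cabin 5 (new)  [load 14/24]
  8 → cabin 3  [load 24/24]
5 cabins opened.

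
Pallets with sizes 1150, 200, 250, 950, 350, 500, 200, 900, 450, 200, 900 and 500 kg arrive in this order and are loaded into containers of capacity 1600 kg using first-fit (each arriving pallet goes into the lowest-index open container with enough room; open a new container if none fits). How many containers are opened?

5

  1150 → container 1 (new)  [load 1150/1600]
  200 → container 1  [load 1350/1600]
  250 → container 1  [load 1600/1600]
  950 → container 2 (new)  [load 950/1600]
  350 → container 2  [load 1300/1600]
  500 → container 3 (new)  [load 500/1600]
  200 → container 2  [load 1500/1600]
  900 → container 3  [load 1400/1600]
  450 → container 4 (new)  [load 450/1600]
  200 → container 3  [load 1600/1600]
  900 → container 4  [load 1350/1600]
  500 → container 5 (new)  [load 500/1600]
5 containers opened.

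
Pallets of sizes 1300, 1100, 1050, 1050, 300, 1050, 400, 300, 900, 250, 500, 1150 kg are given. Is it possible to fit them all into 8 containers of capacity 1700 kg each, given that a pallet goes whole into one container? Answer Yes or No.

Yes

A valid assignment using 7 containers:
  container 1: 1300 + 400 = 1700
  container 2: 1150 + 500 = 1650
  container 3: 1100 + 300 + 300 = 1700
  container 4: 1050 + 250 = 1300
  container 5: 1050 = 1050
  container 6: 1050 = 1050
  container 7: 900 = 900
That uses only 7 ≤ 8, so 8 containers are enough.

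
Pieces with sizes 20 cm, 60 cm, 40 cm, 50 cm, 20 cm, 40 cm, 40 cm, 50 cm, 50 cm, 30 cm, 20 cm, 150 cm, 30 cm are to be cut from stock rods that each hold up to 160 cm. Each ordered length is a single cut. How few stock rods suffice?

4

Total = 150 + 60 + 50 + 50 + 50 + 40 + 40 + 40 + 30 + 30 + 20 + 20 + 20 = 600 cm.
Lower bound: ⌈600/160⌉ = 4 stock rods.
A packing using 4 stock rods:
  stock rod 1: 150 = 150
  stock rod 2: 60 + 50 + 50 = 160
  stock rod 3: 50 + 40 + 40 + 30 = 160
  stock rod 4: 40 + 30 + 20 + 20 + 20 = 130
This matches the lower bound, so 4 is optimal.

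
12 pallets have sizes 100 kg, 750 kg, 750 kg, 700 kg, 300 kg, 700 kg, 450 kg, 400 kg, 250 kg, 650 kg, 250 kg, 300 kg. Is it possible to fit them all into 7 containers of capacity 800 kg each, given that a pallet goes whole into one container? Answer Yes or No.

No

Total = 5600 kg; ⌈5600/800⌉ = 7.
The bound of 7 does not rule out 7, but exhaustive search shows no assignment into 7 containers of capacity 800 kg exists — the minimum is 8.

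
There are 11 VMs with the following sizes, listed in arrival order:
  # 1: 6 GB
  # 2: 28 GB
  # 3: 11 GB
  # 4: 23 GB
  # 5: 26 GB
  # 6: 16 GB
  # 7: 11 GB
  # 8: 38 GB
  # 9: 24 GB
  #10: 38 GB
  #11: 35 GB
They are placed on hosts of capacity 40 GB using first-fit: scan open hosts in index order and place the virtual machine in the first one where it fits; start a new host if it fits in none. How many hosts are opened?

  6 → host 1 (new)  [load 6/40]
  28 → host 1  [load 34/40]
  11 → host 2 (new)  [load 11/40]
  23 → host 2  [load 34/40]
  26 → host 3 (new)  [load 26/40]
  16 → host 4 (new)  [load 16/40]
  11 → host 3  [load 37/40]
  38 → host 5 (new)  [load 38/40]
  24 → host 4  [load 40/40]
  38 → host 6 (new)  [load 38/40]
  35 → host 7 (new)  [load 35/40]
7 hosts opened.

7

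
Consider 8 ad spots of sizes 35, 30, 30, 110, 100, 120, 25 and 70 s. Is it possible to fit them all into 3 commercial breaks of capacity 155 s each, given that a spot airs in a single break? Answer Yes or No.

Total = 520 s; ⌈520/155⌉ = 4.
At least 4 commercial breaks are required, but only 3 are allowed.

No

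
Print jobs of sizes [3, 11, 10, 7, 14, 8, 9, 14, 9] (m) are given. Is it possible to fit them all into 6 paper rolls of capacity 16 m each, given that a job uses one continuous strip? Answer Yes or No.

No

Total = 85 m; ⌈85/16⌉ = 6.
The bound of 6 does not rule out 6, but exhaustive search shows no assignment into 6 paper rolls of capacity 16 m exists — the minimum is 7.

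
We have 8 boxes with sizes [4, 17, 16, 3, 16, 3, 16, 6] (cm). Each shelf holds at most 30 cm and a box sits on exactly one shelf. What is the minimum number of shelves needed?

4

Total = 17 + 16 + 16 + 16 + 6 + 4 + 3 + 3 = 81 cm.
Lower bound: ⌈81/30⌉ = 3 shelves.
Also, 4 boxes each exceed 15 cm, and no two of those can share a shelf, so at least 4 shelves are needed.
A packing using 4 shelves:
  shelf 1: 17 + 6 + 4 + 3 = 30
  shelf 2: 16 + 3 = 19
  shelf 3: 16 = 16
  shelf 4: 16 = 16
This matches the lower bound, so 4 is optimal.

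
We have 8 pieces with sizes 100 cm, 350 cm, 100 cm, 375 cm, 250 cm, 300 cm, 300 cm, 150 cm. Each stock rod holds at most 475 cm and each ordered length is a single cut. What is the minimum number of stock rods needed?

5

Total = 375 + 350 + 300 + 300 + 250 + 150 + 100 + 100 = 1925 cm.
Lower bound: ⌈1925/475⌉ = 5 stock rods.
A packing using 5 stock rods:
  stock rod 1: 375 + 100 = 475
  stock rod 2: 350 + 100 = 450
  stock rod 3: 300 + 150 = 450
  stock rod 4: 300 = 300
  stock rod 5: 250 = 250
This matches the lower bound, so 5 is optimal.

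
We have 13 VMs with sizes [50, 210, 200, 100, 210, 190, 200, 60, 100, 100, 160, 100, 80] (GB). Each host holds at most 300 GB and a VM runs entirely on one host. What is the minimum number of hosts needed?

7

Total = 210 + 210 + 200 + 200 + 190 + 160 + 100 + 100 + 100 + 100 + 80 + 60 + 50 = 1760 GB.
Lower bound: ⌈1760/300⌉ = 6 hosts.
A packing using 7 hosts:
  host 1: 210 + 80 = 290
  host 2: 210 + 60 = 270
  host 3: 200 + 100 = 300
  host 4: 200 + 100 = 300
  host 5: 190 + 100 = 290
  host 6: 160 + 100 = 260
  host 7: 50 = 50
No arrangement into 6 hosts stays within capacity, so 7 is optimal.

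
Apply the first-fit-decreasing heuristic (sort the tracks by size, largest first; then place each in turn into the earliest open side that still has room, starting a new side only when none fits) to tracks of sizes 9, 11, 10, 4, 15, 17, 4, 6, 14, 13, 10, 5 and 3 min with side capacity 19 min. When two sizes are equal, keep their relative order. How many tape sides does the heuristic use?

7

Sorted descending: 17, 15, 14, 13, 11, 10, 10, 9, 6, 5, 4, 4, 3.
  17 → side 1 (new)  [load 17/19]
  15 → side 2 (new)  [load 15/19]
  14 → side 3 (new)  [load 14/19]
  13 → side 4 (new)  [load 13/19]
  11 → side 5 (new)  [load 11/19]
  10 → side 6 (new)  [load 10/19]
  10 → side 7 (new)  [load 10/19]
  9 → side 6  [load 19/19]
  6 → side 4  [load 19/19]
  5 → side 3  [load 19/19]
  4 → side 2  [load 19/19]
  4 → side 5  [load 15/19]
  3 → side 5  [load 18/19]
7 tape sides opened.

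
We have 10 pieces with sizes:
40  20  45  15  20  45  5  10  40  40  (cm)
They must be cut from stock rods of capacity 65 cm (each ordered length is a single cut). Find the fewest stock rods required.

Total = 45 + 45 + 40 + 40 + 40 + 20 + 20 + 15 + 10 + 5 = 280 cm.
Lower bound: ⌈280/65⌉ = 5 stock rods.
A packing using 5 stock rods:
  stock rod 1: 45 + 20 = 65
  stock rod 2: 45 + 20 = 65
  stock rod 3: 40 + 15 + 10 = 65
  stock rod 4: 40 + 5 = 45
  stock rod 5: 40 = 40
This matches the lower bound, so 5 is optimal.

5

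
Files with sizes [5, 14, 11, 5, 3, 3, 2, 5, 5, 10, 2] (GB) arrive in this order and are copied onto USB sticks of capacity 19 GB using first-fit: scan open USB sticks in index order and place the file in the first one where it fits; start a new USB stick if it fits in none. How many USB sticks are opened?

  5 → USB stick 1 (new)  [load 5/19]
  14 → USB stick 1  [load 19/19]
  11 → USB stick 2 (new)  [load 11/19]
  5 → USB stick 2  [load 16/19]
  3 → USB stick 2  [load 19/19]
  3 → USB stick 3 (new)  [load 3/19]
  2 → USB stick 3  [load 5/19]
  5 → USB stick 3  [load 10/19]
  5 → USB stick 3  [load 15/19]
  10 → USB stick 4 (new)  [load 10/19]
  2 → USB stick 3  [load 17/19]
4 USB sticks opened.

4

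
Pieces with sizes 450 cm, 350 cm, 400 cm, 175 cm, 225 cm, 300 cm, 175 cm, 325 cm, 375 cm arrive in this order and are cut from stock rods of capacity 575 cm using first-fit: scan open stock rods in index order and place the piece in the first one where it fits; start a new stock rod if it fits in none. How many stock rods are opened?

6

  450 → stock rod 1 (new)  [load 450/575]
  350 → stock rod 2 (new)  [load 350/575]
  400 → stock rod 3 (new)  [load 400/575]
  175 → stock rod 2  [load 525/575]
  225 → stock rod 4 (new)  [load 225/575]
  300 → stock rod 4  [load 525/575]
  175 → stock rod 3  [load 575/575]
  325 → stock rod 5 (new)  [load 325/575]
  375 → stock rod 6 (new)  [load 375/575]
6 stock rods opened.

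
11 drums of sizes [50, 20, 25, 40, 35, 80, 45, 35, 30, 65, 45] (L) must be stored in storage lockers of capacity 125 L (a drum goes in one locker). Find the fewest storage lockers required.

4

Total = 80 + 65 + 50 + 45 + 45 + 40 + 35 + 35 + 30 + 25 + 20 = 470 L.
Lower bound: ⌈470/125⌉ = 4 storage lockers.
A packing using 4 storage lockers:
  locker 1: 80 + 45 = 125
  locker 2: 65 + 50 = 115
  locker 3: 45 + 40 + 35 = 120
  locker 4: 35 + 30 + 25 + 20 = 110
This matches the lower bound, so 4 is optimal.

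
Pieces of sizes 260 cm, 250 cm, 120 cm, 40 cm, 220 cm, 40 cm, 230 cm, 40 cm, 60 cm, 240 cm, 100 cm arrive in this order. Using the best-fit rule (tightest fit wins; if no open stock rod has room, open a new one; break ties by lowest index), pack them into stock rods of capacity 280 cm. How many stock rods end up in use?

7

  260 → stock rod 1 (new)  [load 260/280]
  250 → stock rod 2 (new)  [load 250/280]
  120 → stock rod 3 (new)  [load 120/280]
  40 → stock rod 3  [load 160/280]
  220 → stock rod 4 (new)  [load 220/280]
  40 → stock rod 4  [load 260/280]
  230 → stock rod 5 (new)  [load 230/280]
  40 → stock rod 5  [load 270/280]
  60 → stock rod 3  [load 220/280]
  240 → stock rod 6 (new)  [load 240/280]
  100 → stock rod 7 (new)  [load 100/280]
7 stock rods opened.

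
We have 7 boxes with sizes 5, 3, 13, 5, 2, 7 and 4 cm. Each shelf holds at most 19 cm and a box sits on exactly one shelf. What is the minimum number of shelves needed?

Total = 13 + 7 + 5 + 5 + 4 + 3 + 2 = 39 cm.
Lower bound: ⌈39/19⌉ = 3 shelves.
A packing using 3 shelves:
  shelf 1: 13 + 5 = 18
  shelf 2: 7 + 5 + 4 + 3 = 19
  shelf 3: 2 = 2
This matches the lower bound, so 3 is optimal.

3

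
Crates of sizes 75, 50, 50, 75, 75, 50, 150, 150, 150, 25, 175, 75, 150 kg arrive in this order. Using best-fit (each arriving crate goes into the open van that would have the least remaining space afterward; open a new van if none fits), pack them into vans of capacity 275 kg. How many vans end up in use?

6

  75 → van 1 (new)  [load 75/275]
  50 → van 1  [load 125/275]
  50 → van 1  [load 175/275]
  75 → van 1  [load 250/275]
  75 → van 2 (new)  [load 75/275]
  50 → van 2  [load 125/275]
  150 → van 2  [load 275/275]
  150 → van 3 (new)  [load 150/275]
  150 → van 4 (new)  [load 150/275]
  25 → van 1  [load 275/275]
  175 → van 5 (new)  [load 175/275]
  75 → van 5  [load 250/275]
  150 → van 6 (new)  [load 150/275]
6 vans opened.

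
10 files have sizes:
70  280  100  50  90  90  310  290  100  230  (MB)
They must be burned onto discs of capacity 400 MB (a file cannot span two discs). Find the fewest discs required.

5

Total = 310 + 290 + 280 + 230 + 100 + 100 + 90 + 90 + 70 + 50 = 1610 MB.
Lower bound: ⌈1610/400⌉ = 5 discs.
A packing using 5 discs:
  disc 1: 310 + 90 = 400
  disc 2: 290 + 100 = 390
  disc 3: 280 + 100 = 380
  disc 4: 230 + 90 + 70 = 390
  disc 5: 50 = 50
This matches the lower bound, so 5 is optimal.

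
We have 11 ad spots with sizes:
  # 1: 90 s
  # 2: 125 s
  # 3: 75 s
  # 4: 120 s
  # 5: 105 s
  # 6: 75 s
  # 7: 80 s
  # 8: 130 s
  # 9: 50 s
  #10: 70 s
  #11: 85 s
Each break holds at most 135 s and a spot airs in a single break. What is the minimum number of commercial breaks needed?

10

Total = 130 + 125 + 120 + 105 + 90 + 85 + 80 + 75 + 75 + 70 + 50 = 1005 s.
Lower bound: ⌈1005/135⌉ = 8 commercial breaks.
Also, 10 ad spots each exceed 135/2 s, and no two of those can share a break, so at least 10 commercial breaks are needed.
A packing using 10 commercial breaks:
  break 1: 130 = 130
  break 2: 125 = 125
  break 3: 120 = 120
  break 4: 105 = 105
  break 5: 90 = 90
  break 6: 85 + 50 = 135
  break 7: 80 = 80
  break 8: 75 = 75
  break 9: 75 = 75
  break 10: 70 = 70
This matches the lower bound, so 10 is optimal.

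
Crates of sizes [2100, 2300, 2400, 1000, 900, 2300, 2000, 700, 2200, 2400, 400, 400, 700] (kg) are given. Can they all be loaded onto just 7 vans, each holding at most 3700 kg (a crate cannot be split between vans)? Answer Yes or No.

A valid assignment using 7 vans:
  van 1: 2400 + 1000 = 3400
  van 2: 2400 + 900 + 400 = 3700
  van 3: 2300 + 700 + 700 = 3700
  van 4: 2300 + 400 = 2700
  van 5: 2200 = 2200
  van 6: 2100 = 2100
  van 7: 2000 = 2000
Every load is within 3700 kg, so 7 vans suffice.

Yes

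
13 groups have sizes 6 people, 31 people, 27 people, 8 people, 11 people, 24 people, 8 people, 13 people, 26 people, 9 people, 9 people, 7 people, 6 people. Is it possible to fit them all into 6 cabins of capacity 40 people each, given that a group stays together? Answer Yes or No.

Yes

A valid assignment using 5 cabins:
  cabin 1: 31 + 9 = 40
  cabin 2: 27 + 13 = 40
  cabin 3: 26 + 11 = 37
  cabin 4: 24 + 9 + 7 = 40
  cabin 5: 8 + 8 + 6 + 6 = 28
That uses only 5 ≤ 6, so 6 cabins are enough.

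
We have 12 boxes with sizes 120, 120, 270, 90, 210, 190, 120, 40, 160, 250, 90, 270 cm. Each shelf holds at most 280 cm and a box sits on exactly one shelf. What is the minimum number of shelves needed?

Total = 270 + 270 + 250 + 210 + 190 + 160 + 120 + 120 + 120 + 90 + 90 + 40 = 1930 cm.
Lower bound: ⌈1930/280⌉ = 7 shelves.
A packing using 8 shelves:
  shelf 1: 270 = 270
  shelf 2: 270 = 270
  shelf 3: 250 = 250
  shelf 4: 210 + 40 = 250
  shelf 5: 190 + 90 = 280
  shelf 6: 160 + 120 = 280
  shelf 7: 120 + 120 = 240
  shelf 8: 90 = 90
No arrangement into 7 shelves stays within capacity, so 8 is optimal.

8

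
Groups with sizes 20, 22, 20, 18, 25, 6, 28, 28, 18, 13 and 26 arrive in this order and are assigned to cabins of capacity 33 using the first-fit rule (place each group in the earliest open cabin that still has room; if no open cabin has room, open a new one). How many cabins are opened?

9

  20 → cabin 1 (new)  [load 20/33]
  22 → cabin 2 (new)  [load 22/33]
  20 → cabin 3 (new)  [load 20/33]
  18 → cabin 4 (new)  [load 18/33]
  25 → cabin 5 (new)  [load 25/33]
  6 → cabin 1  [load 26/33]
  28 → cabin 6 (new)  [load 28/33]
  28 → cabin 7 (new)  [load 28/33]
  18 → cabin 8 (new)  [load 18/33]
  13 → cabin 3  [load 33/33]
  26 → cabin 9 (new)  [load 26/33]
9 cabins opened.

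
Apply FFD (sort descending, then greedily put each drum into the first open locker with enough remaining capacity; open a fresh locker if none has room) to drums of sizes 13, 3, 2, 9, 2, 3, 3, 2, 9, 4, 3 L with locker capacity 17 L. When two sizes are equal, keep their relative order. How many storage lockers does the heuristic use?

4

Sorted descending: 13, 9, 9, 4, 3, 3, 3, 3, 2, 2, 2.
  13 → locker 1 (new)  [load 13/17]
  9 → locker 2 (new)  [load 9/17]
  9 → locker 3 (new)  [load 9/17]
  4 → locker 1  [load 17/17]
  3 → locker 2  [load 12/17]
  3 → locker 2  [load 15/17]
  3 → locker 3  [load 12/17]
  3 → locker 3  [load 15/17]
  2 → locker 2  [load 17/17]
  2 → locker 3  [load 17/17]
  2 → locker 4 (new)  [load 2/17]
4 storage lockers opened.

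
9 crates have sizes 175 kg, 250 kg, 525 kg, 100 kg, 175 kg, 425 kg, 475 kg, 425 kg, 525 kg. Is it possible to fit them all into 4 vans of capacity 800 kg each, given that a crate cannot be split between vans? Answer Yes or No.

Total = 3075 kg; ⌈3075/800⌉ = 4.
5 crates each exceed half the capacity and cannot share a van, forcing at least 5 vans.
At least 5 vans are required, but only 4 are allowed.

No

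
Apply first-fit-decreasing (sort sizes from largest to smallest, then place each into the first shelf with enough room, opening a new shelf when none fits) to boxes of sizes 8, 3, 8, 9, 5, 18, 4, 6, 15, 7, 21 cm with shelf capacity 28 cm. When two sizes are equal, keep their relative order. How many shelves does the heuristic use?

4

Sorted descending: 21, 18, 15, 9, 8, 8, 7, 6, 5, 4, 3.
  21 → shelf 1 (new)  [load 21/28]
  18 → shelf 2 (new)  [load 18/28]
  15 → shelf 3 (new)  [load 15/28]
  9 → shelf 2  [load 27/28]
  8 → shelf 3  [load 23/28]
  8 → shelf 4 (new)  [load 8/28]
  7 → shelf 1  [load 28/28]
  6 → shelf 4  [load 14/28]
  5 → shelf 3  [load 28/28]
  4 → shelf 4  [load 18/28]
  3 → shelf 4  [load 21/28]
4 shelves opened.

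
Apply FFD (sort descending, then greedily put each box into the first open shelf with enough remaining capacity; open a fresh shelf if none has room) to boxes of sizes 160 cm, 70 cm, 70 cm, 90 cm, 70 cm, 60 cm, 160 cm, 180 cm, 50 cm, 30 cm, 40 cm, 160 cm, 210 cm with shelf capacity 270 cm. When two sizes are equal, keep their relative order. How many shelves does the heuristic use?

6

Sorted descending: 210, 180, 160, 160, 160, 90, 70, 70, 70, 60, 50, 40, 30.
  210 → shelf 1 (new)  [load 210/270]
  180 → shelf 2 (new)  [load 180/270]
  160 → shelf 3 (new)  [load 160/270]
  160 → shelf 4 (new)  [load 160/270]
  160 → shelf 5 (new)  [load 160/270]
  90 → shelf 2  [load 270/270]
  70 → shelf 3  [load 230/270]
  70 → shelf 4  [load 230/270]
  70 → shelf 5  [load 230/270]
  60 → shelf 1  [load 270/270]
  50 → shelf 6 (new)  [load 50/270]
  40 → shelf 3  [load 270/270]
  30 → shelf 4  [load 260/270]
6 shelves opened.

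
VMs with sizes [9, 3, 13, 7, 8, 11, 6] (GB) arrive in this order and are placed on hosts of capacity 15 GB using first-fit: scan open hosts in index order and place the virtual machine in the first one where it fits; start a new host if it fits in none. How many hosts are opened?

5

  9 → host 1 (new)  [load 9/15]
  3 → host 1  [load 12/15]
  13 → host 2 (new)  [load 13/15]
  7 → host 3 (new)  [load 7/15]
  8 → host 3  [load 15/15]
  11 → host 4 (new)  [load 11/15]
  6 → host 5 (new)  [load 6/15]
5 hosts opened.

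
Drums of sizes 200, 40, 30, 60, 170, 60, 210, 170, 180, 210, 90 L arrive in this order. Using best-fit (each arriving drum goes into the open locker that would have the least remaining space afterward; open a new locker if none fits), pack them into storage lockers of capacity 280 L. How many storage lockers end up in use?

6

  200 → locker 1 (new)  [load 200/280]
  40 → locker 1  [load 240/280]
  30 → locker 1  [load 270/280]
  60 → locker 2 (new)  [load 60/280]
  170 → locker 2  [load 230/280]
  60 → locker 3 (new)  [load 60/280]
  210 → locker 3  [load 270/280]
  170 → locker 4 (new)  [load 170/280]
  180 → locker 5 (new)  [load 180/280]
  210 → locker 6 (new)  [load 210/280]
  90 → locker 5  [load 270/280]
6 storage lockers opened.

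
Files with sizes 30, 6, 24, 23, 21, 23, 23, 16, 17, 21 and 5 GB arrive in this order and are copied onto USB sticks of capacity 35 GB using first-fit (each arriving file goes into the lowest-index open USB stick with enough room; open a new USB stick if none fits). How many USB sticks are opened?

  30 → USB stick 1 (new)  [load 30/35]
  6 → USB stick 2 (new)  [load 6/35]
  24 → USB stick 2  [load 30/35]
  23 → USB stick 3 (new)  [load 23/35]
  21 → USB stick 4 (new)  [load 21/35]
  23 → USB stick 5 (new)  [load 23/35]
  23 → USB stick 6 (new)  [load 23/35]
  16 → USB stick 7 (new)  [load 16/35]
  17 → USB stick 7  [load 33/35]
  21 → USB stick 8 (new)  [load 21/35]
  5 → USB stick 1  [load 35/35]
8 USB sticks opened.

8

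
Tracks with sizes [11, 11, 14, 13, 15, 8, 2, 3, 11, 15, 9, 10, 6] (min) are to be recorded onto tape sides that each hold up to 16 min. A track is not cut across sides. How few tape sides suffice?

10

Total = 15 + 15 + 14 + 13 + 11 + 11 + 11 + 10 + 9 + 8 + 6 + 3 + 2 = 128 min.
Lower bound: ⌈128/16⌉ = 8 tape sides.
Also, 9 tracks each exceed 8 min, and no two of those can share a side, so at least 9 tape sides are needed.
A packing using 10 tape sides:
  side 1: 15 = 15
  side 2: 15 = 15
  side 3: 14 + 2 = 16
  side 4: 13 + 3 = 16
  side 5: 11 = 11
  side 6: 11 = 11
  side 7: 11 = 11
  side 8: 10 + 6 = 16
  side 9: 9 = 9
  side 10: 8 = 8
No arrangement into 9 tape sides stays within capacity, so 10 is optimal.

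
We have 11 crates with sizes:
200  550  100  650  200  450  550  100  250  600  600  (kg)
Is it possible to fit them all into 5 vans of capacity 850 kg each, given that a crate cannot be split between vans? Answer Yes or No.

Total = 4250 kg; ⌈4250/850⌉ = 5.
6 crates each exceed half the capacity and cannot share a van, forcing at least 6 vans.
At least 6 vans are required, but only 5 are allowed.

No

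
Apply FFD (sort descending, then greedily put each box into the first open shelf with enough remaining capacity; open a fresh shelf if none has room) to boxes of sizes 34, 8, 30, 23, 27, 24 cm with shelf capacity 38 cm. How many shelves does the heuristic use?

Sorted descending: 34, 30, 27, 24, 23, 8.
  34 → shelf 1 (new)  [load 34/38]
  30 → shelf 2 (new)  [load 30/38]
  27 → shelf 3 (new)  [load 27/38]
  24 → shelf 4 (new)  [load 24/38]
  23 → shelf 5 (new)  [load 23/38]
  8 → shelf 2  [load 38/38]
5 shelves opened.

5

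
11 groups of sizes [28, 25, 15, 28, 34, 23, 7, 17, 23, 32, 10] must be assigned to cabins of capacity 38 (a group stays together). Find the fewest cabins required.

8

Total = 34 + 32 + 28 + 28 + 25 + 23 + 23 + 17 + 15 + 10 + 7 = 242.
Lower bound: ⌈242/38⌉ = 7 cabins.
A packing using 8 cabins:
  cabin 1: 34 = 34
  cabin 2: 32 = 32
  cabin 3: 28 + 10 = 38
  cabin 4: 28 + 7 = 35
  cabin 5: 25 = 25
  cabin 6: 23 + 15 = 38
  cabin 7: 23 = 23
  cabin 8: 17 = 17
No arrangement into 7 cabins stays within capacity, so 8 is optimal.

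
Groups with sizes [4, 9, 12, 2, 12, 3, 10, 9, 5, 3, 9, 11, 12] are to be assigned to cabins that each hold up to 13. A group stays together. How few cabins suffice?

9

Total = 12 + 12 + 12 + 11 + 10 + 9 + 9 + 9 + 5 + 4 + 3 + 3 + 2 = 101.
Lower bound: ⌈101/13⌉ = 8 cabins.
A packing using 9 cabins:
  cabin 1: 12 = 12
  cabin 2: 12 = 12
  cabin 3: 12 = 12
  cabin 4: 11 + 2 = 13
  cabin 5: 10 + 3 = 13
  cabin 6: 9 + 4 = 13
  cabin 7: 9 + 3 = 12
  cabin 8: 9 = 9
  cabin 9: 5 = 5
No arrangement into 8 cabins stays within capacity, so 9 is optimal.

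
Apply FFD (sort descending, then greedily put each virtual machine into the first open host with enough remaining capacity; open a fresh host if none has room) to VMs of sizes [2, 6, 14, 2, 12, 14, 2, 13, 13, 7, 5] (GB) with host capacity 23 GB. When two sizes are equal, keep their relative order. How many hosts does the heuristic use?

Sorted descending: 14, 14, 13, 13, 12, 7, 6, 5, 2, 2, 2.
  14 → host 1 (new)  [load 14/23]
  14 → host 2 (new)  [load 14/23]
  13 → host 3 (new)  [load 13/23]
  13 → host 4 (new)  [load 13/23]
  12 → host 5 (new)  [load 12/23]
  7 → host 1  [load 21/23]
  6 → host 2  [load 20/23]
  5 → host 3  [load 18/23]
  2 → host 1  [load 23/23]
  2 → host 2  [load 22/23]
  2 → host 3  [load 20/23]
5 hosts opened.

5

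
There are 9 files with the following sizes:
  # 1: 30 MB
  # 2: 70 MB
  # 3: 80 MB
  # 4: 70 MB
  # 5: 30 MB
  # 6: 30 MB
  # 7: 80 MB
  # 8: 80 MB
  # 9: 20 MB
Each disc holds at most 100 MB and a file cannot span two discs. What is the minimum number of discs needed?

6

Total = 80 + 80 + 80 + 70 + 70 + 30 + 30 + 30 + 20 = 490 MB.
Lower bound: ⌈490/100⌉ = 5 discs.
A packing using 6 discs:
  disc 1: 80 + 20 = 100
  disc 2: 80 = 80
  disc 3: 80 = 80
  disc 4: 70 + 30 = 100
  disc 5: 70 + 30 = 100
  disc 6: 30 = 30
No arrangement into 5 discs stays within capacity, so 6 is optimal.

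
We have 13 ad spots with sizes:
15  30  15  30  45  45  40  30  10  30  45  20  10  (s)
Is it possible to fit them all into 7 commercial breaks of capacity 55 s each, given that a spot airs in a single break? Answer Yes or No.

Total = 365 s; ⌈365/55⌉ = 7.
8 ad spots each exceed half the capacity and cannot share a break, forcing at least 8 commercial breaks.
At least 8 commercial breaks are required, but only 7 are allowed.

No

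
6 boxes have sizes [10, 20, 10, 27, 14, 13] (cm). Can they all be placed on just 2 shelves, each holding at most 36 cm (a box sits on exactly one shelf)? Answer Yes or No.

Total = 94 cm; ⌈94/36⌉ = 3.
At least 3 shelves are required, but only 2 are allowed.

No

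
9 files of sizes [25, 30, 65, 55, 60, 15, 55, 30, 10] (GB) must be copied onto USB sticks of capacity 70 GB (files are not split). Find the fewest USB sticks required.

Total = 65 + 60 + 55 + 55 + 30 + 30 + 25 + 15 + 10 = 345 GB.
Lower bound: ⌈345/70⌉ = 5 USB sticks.
A packing using 6 USB sticks:
  USB stick 1: 65 = 65
  USB stick 2: 60 + 10 = 70
  USB stick 3: 55 + 15 = 70
  USB stick 4: 55 = 55
  USB stick 5: 30 + 30 = 60
  USB stick 6: 25 = 25
No arrangement into 5 USB sticks stays within capacity, so 6 is optimal.

6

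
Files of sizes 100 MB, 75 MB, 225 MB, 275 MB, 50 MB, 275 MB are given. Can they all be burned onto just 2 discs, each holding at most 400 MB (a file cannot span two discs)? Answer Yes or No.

No

Total = 1000 MB; ⌈1000/400⌉ = 3.
At least 3 discs are required, but only 2 are allowed.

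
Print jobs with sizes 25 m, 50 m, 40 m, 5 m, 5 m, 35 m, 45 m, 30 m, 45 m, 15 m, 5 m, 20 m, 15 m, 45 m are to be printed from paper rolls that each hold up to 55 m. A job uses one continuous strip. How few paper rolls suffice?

Total = 50 + 45 + 45 + 45 + 40 + 35 + 30 + 25 + 20 + 15 + 15 + 5 + 5 + 5 = 380 m.
Lower bound: ⌈380/55⌉ = 7 paper rolls.
A packing using 8 paper rolls:
  roll 1: 50 + 5 = 55
  roll 2: 45 + 5 + 5 = 55
  roll 3: 45 = 45
  roll 4: 45 = 45
  roll 5: 40 + 15 = 55
  roll 6: 35 + 20 = 55
  roll 7: 30 + 25 = 55
  roll 8: 15 = 15
No arrangement into 7 paper rolls stays within capacity, so 8 is optimal.

8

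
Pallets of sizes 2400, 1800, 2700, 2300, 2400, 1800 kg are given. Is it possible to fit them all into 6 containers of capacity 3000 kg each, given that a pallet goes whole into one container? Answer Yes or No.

A valid assignment using 6 containers:
  container 1: 2700 = 2700
  container 2: 2400 = 2400
  container 3: 2400 = 2400
  container 4: 2300 = 2300
  container 5: 1800 = 1800
  container 6: 1800 = 1800
Every load is within 3000 kg, so 6 containers suffice.

Yes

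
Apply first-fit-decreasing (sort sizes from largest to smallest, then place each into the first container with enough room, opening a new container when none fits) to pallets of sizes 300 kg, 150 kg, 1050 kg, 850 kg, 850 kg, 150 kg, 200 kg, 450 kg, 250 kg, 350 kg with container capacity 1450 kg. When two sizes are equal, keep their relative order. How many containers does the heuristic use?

4

Sorted descending: 1050, 850, 850, 450, 350, 300, 250, 200, 150, 150.
  1050 → container 1 (new)  [load 1050/1450]
  850 → container 2 (new)  [load 850/1450]
  850 → container 3 (new)  [load 850/1450]
  450 → container 2  [load 1300/1450]
  350 → container 1  [load 1400/1450]
  300 → container 3  [load 1150/1450]
  250 → container 3  [load 1400/1450]
  200 → container 4 (new)  [load 200/1450]
  150 → container 2  [load 1450/1450]
  150 → container 4  [load 350/1450]
4 containers opened.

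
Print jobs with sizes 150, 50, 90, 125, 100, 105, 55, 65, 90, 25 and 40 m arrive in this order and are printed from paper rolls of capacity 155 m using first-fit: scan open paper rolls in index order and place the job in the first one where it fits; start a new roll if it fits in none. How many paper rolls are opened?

  150 → roll 1 (new)  [load 150/155]
  50 → roll 2 (new)  [load 50/155]
  90 → roll 2  [load 140/155]
  125 → roll 3 (new)  [load 125/155]
  100 → roll 4 (new)  [load 100/155]
  105 → roll 5 (new)  [load 105/155]
  55 → roll 4  [load 155/155]
  65 → roll 6 (new)  [load 65/155]
  90 → roll 6  [load 155/155]
  25 → roll 3  [load 150/155]
  40 → roll 5  [load 145/155]
6 paper rolls opened.

6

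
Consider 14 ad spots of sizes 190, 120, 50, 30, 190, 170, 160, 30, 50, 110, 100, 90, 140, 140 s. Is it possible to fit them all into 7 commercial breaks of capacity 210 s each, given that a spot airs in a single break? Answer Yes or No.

No

Total = 1570 s; ⌈1570/210⌉ = 8.
At least 8 commercial breaks are required, but only 7 are allowed.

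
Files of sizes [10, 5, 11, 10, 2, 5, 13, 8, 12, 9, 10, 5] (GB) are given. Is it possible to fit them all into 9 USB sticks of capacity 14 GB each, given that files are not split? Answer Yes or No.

Yes

A valid assignment using 9 USB sticks:
  USB stick 1: 13 = 13
  USB stick 2: 12 + 2 = 14
  USB stick 3: 11 = 11
  USB stick 4: 10 = 10
  USB stick 5: 10 = 10
  USB stick 6: 10 = 10
  USB stick 7: 9 + 5 = 14
  USB stick 8: 8 + 5 = 13
  USB stick 9: 5 = 5
Every load is within 14 GB, so 9 USB sticks suffice.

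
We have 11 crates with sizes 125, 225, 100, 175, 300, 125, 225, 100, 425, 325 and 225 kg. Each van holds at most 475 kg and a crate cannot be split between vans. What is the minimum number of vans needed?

Total = 425 + 325 + 300 + 225 + 225 + 225 + 175 + 125 + 125 + 100 + 100 = 2350 kg.
Lower bound: ⌈2350/475⌉ = 5 vans.
A packing using 6 vans:
  van 1: 425 = 425
  van 2: 325 + 125 = 450
  van 3: 300 + 175 = 475
  van 4: 225 + 225 = 450
  van 5: 225 + 125 + 100 = 450
  van 6: 100 = 100
No arrangement into 5 vans stays within capacity, so 6 is optimal.

6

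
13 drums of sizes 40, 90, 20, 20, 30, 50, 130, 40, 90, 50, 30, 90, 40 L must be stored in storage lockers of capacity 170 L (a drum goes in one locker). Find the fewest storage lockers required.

5

Total = 130 + 90 + 90 + 90 + 50 + 50 + 40 + 40 + 40 + 30 + 30 + 20 + 20 = 720 L.
Lower bound: ⌈720/170⌉ = 5 storage lockers.
A packing using 5 storage lockers:
  locker 1: 130 + 40 = 170
  locker 2: 90 + 50 + 30 = 170
  locker 3: 90 + 50 + 30 = 170
  locker 4: 90 + 40 + 40 = 170
  locker 5: 20 + 20 = 40
This matches the lower bound, so 5 is optimal.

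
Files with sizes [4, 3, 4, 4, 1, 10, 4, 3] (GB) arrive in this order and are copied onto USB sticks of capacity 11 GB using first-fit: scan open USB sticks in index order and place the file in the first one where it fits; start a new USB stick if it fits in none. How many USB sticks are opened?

4

  4 → USB stick 1 (new)  [load 4/11]
  3 → USB stick 1  [load 7/11]
  4 → USB stick 1  [load 11/11]
  4 → USB stick 2 (new)  [load 4/11]
  1 → USB stick 2  [load 5/11]
  10 → USB stick 3 (new)  [load 10/11]
  4 → USB stick 2  [load 9/11]
  3 → USB stick 4 (new)  [load 3/11]
4 USB sticks opened.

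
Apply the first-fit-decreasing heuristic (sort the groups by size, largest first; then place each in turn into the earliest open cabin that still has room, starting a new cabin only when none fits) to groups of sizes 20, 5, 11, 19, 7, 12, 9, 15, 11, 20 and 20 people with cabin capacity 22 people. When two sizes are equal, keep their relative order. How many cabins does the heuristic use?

8

Sorted descending: 20, 20, 20, 19, 15, 12, 11, 11, 9, 7, 5.
  20 → cabin 1 (new)  [load 20/22]
  20 → cabin 2 (new)  [load 20/22]
  20 → cabin 3 (new)  [load 20/22]
  19 → cabin 4 (new)  [load 19/22]
  15 → cabin 5 (new)  [load 15/22]
  12 → cabin 6 (new)  [load 12/22]
  11 → cabin 7 (new)  [load 11/22]
  11 → cabin 7  [load 22/22]
  9 → cabin 6  [load 21/22]
  7 → cabin 5  [load 22/22]
  5 → cabin 8 (new)  [load 5/22]
8 cabins opened.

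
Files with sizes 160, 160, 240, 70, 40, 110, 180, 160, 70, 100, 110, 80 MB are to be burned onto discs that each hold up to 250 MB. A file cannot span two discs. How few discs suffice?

7

Total = 240 + 180 + 160 + 160 + 160 + 110 + 110 + 100 + 80 + 70 + 70 + 40 = 1480 MB.
Lower bound: ⌈1480/250⌉ = 6 discs.
A packing using 7 discs:
  disc 1: 240 = 240
  disc 2: 180 + 70 = 250
  disc 3: 160 + 80 = 240
  disc 4: 160 + 70 = 230
  disc 5: 160 + 40 = 200
  disc 6: 110 + 110 = 220
  disc 7: 100 = 100
No arrangement into 6 discs stays within capacity, so 7 is optimal.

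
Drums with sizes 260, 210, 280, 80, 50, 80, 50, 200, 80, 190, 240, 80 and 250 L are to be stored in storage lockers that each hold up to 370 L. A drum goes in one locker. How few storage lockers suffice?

7

Total = 280 + 260 + 250 + 240 + 210 + 200 + 190 + 80 + 80 + 80 + 80 + 50 + 50 = 2050 L.
Lower bound: ⌈2050/370⌉ = 6 storage lockers.
Also, 7 drums each exceed 185 L, and no two of those can share a locker, so at least 7 storage lockers are needed.
A packing using 7 storage lockers:
  locker 1: 280 + 80 = 360
  locker 2: 260 + 80 = 340
  locker 3: 250 + 80 = 330
  locker 4: 240 + 80 + 50 = 370
  locker 5: 210 + 50 = 260
  locker 6: 200 = 200
  locker 7: 190 = 190
This matches the lower bound, so 7 is optimal.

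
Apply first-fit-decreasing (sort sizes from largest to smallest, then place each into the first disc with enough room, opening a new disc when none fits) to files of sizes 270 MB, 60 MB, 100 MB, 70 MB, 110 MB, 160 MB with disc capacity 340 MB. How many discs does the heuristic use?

Sorted descending: 270, 160, 110, 100, 70, 60.
  270 → disc 1 (new)  [load 270/340]
  160 → disc 2 (new)  [load 160/340]
  110 → disc 2  [load 270/340]
  100 → disc 3 (new)  [load 100/340]
  70 → disc 1  [load 340/340]
  60 → disc 2  [load 330/340]
3 discs opened.

3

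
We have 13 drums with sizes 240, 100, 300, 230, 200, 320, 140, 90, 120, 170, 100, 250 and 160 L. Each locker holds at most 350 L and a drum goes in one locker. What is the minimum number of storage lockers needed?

8

Total = 320 + 300 + 250 + 240 + 230 + 200 + 170 + 160 + 140 + 120 + 100 + 100 + 90 = 2420 L.
Lower bound: ⌈2420/350⌉ = 7 storage lockers.
A packing using 8 storage lockers:
  locker 1: 320 = 320
  locker 2: 300 = 300
  locker 3: 250 + 100 = 350
  locker 4: 240 + 100 = 340
  locker 5: 230 + 120 = 350
  locker 6: 200 + 140 = 340
  locker 7: 170 + 160 = 330
  locker 8: 90 = 90
No arrangement into 7 storage lockers stays within capacity, so 8 is optimal.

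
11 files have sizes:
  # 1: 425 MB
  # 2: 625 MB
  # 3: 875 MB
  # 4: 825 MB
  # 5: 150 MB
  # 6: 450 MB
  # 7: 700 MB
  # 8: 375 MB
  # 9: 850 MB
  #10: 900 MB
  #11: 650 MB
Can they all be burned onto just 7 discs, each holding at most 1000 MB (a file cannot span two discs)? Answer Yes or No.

Total = 6825 MB; ⌈6825/1000⌉ = 7.
The bound of 7 does not rule out 7, but exhaustive search shows no assignment into 7 discs of capacity 1000 MB exists — the minimum is 8.

No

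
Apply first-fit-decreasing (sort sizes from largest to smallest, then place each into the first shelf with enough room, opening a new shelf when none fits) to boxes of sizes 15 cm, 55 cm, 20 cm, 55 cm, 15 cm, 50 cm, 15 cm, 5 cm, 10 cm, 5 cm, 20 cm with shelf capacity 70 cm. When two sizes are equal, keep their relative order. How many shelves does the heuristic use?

Sorted descending: 55, 55, 50, 20, 20, 15, 15, 15, 10, 5, 5.
  55 → shelf 1 (new)  [load 55/70]
  55 → shelf 2 (new)  [load 55/70]
  50 → shelf 3 (new)  [load 50/70]
  20 → shelf 3  [load 70/70]
  20 → shelf 4 (new)  [load 20/70]
  15 → shelf 1  [load 70/70]
  15 → shelf 2  [load 70/70]
  15 → shelf 4  [load 35/70]
  10 → shelf 4  [load 45/70]
  5 → shelf 4  [load 50/70]
  5 → shelf 4  [load 55/70]
4 shelves opened.

4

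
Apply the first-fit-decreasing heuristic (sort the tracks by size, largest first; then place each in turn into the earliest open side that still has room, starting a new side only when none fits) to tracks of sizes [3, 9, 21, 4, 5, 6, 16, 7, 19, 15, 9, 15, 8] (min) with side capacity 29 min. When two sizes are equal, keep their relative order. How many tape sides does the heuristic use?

Sorted descending: 21, 19, 16, 15, 15, 9, 9, 8, 7, 6, 5, 4, 3.
  21 → side 1 (new)  [load 21/29]
  19 → side 2 (new)  [load 19/29]
  16 → side 3 (new)  [load 16/29]
  15 → side 4 (new)  [load 15/29]
  15 → side 5 (new)  [load 15/29]
  9 → side 2  [load 28/29]
  9 → side 3  [load 25/29]
  8 → side 1  [load 29/29]
  7 → side 4  [load 22/29]
  6 → side 4  [load 28/29]
  5 → side 5  [load 20/29]
  4 → side 3  [load 29/29]
  3 → side 5  [load 23/29]
5 tape sides opened.

5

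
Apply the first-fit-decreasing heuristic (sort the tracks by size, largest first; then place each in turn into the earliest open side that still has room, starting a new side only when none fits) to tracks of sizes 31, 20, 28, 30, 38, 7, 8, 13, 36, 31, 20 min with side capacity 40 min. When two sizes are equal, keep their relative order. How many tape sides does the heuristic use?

8

Sorted descending: 38, 36, 31, 31, 30, 28, 20, 20, 13, 8, 7.
  38 → side 1 (new)  [load 38/40]
  36 → side 2 (new)  [load 36/40]
  31 → side 3 (new)  [load 31/40]
  31 → side 4 (new)  [load 31/40]
  30 → side 5 (new)  [load 30/40]
  28 → side 6 (new)  [load 28/40]
  20 → side 7 (new)  [load 20/40]
  20 → side 7  [load 40/40]
  13 → side 8 (new)  [load 13/40]
  8 → side 3  [load 39/40]
  7 → side 4  [load 38/40]
8 tape sides opened.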